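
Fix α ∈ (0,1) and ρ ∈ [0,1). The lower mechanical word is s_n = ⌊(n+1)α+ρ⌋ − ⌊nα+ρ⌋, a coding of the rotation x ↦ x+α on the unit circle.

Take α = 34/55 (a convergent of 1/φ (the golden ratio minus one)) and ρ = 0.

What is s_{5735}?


0

(n+1)α + ρ = (5736·34) / 55 = 195024/55
nα + ρ     = (5735·34) / 55 = 194990/55
⌊195024/55⌋ = 3545,  ⌊194990/55⌋ = 3545
s_{5735} = 3545 − 3545 = 0


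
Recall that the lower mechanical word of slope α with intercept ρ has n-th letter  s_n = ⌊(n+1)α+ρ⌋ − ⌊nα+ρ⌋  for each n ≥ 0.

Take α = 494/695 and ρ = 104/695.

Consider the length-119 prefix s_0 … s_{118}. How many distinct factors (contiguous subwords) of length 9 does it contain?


10

t_n = ⌊(n·494+104)/695⌋ for n = 0 … 119:
  n=0…9: ⌊104/695⌋=0 ⌊598/695⌋=0 ⌊1092/695⌋=1 ⌊1586/695⌋=2 ⌊2080/695⌋=2 ⌊2574/695⌋=3 ⌊3068/695⌋=4 ⌊3562/695⌋=5 ⌊4056/695⌋=5 ⌊4550/695⌋=6
  n=10…19: ⌊5044/695⌋=7 ⌊5538/695⌋=7 ⌊6032/695⌋=8 ⌊6526/695⌋=9 ⌊7020/695⌋=10 ⌊7514/695⌋=10 ⌊8008/695⌋=11 ⌊8502/695⌋=12 ⌊8996/695⌋=12 ⌊9490/695⌋=13
  n=20…29: ⌊9984/695⌋=14 ⌊10478/695⌋=15 ⌊10972/695⌋=15 ⌊11466/695⌋=16 ⌊11960/695⌋=17 ⌊12454/695⌋=17 ⌊12948/695⌋=18 ⌊13442/695⌋=19 ⌊13936/695⌋=20 ⌊14430/695⌋=20
  n=30…39: ⌊14924/695⌋=21 ⌊15418/695⌋=22 ⌊15912/695⌋=22 ⌊16406/695⌋=23 ⌊16900/695⌋=24 ⌊17394/695⌋=25 ⌊17888/695⌋=25 ⌊18382/695⌋=26 ⌊18876/695⌋=27 ⌊19370/695⌋=27
  n=40…49: ⌊19864/695⌋=28 ⌊20358/695⌋=29 ⌊20852/695⌋=30 ⌊21346/695⌋=30 ⌊21840/695⌋=31 ⌊22334/695⌋=32 ⌊22828/695⌋=32 ⌊23322/695⌋=33 ⌊23816/695⌋=34 ⌊24310/695⌋=34
  n=50…59: ⌊24804/695⌋=35 ⌊25298/695⌋=36 ⌊25792/695⌋=37 ⌊26286/695⌋=37 ⌊26780/695⌋=38 ⌊27274/695⌋=39 ⌊27768/695⌋=39 ⌊28262/695⌋=40 ⌊28756/695⌋=41 ⌊29250/695⌋=42
  n=60…69: ⌊29744/695⌋=42 ⌊30238/695⌋=43 ⌊30732/695⌋=44 ⌊31226/695⌋=44 ⌊31720/695⌋=45 ⌊32214/695⌋=46 ⌊32708/695⌋=47 ⌊33202/695⌋=47 ⌊33696/695⌋=48 ⌊34190/695⌋=49
  n=70…79: ⌊34684/695⌋=49 ⌊35178/695⌋=50 ⌊35672/695⌋=51 ⌊36166/695⌋=52 ⌊36660/695⌋=52 ⌊37154/695⌋=53 ⌊37648/695⌋=54 ⌊38142/695⌋=54 ⌊38636/695⌋=55 ⌊39130/695⌋=56
  n=80…89: ⌊39624/695⌋=57 ⌊40118/695⌋=57 ⌊40612/695⌋=58 ⌊41106/695⌋=59 ⌊41600/695⌋=59 ⌊42094/695⌋=60 ⌊42588/695⌋=61 ⌊43082/695⌋=61 ⌊43576/695⌋=62 ⌊44070/695⌋=63
  n=90…99: ⌊44564/695⌋=64 ⌊45058/695⌋=64 ⌊45552/695⌋=65 ⌊46046/695⌋=66 ⌊46540/695⌋=66 ⌊47034/695⌋=67 ⌊47528/695⌋=68 ⌊48022/695⌋=69 ⌊48516/695⌋=69 ⌊49010/695⌋=70
  n=100…109: ⌊49504/695⌋=71 ⌊49998/695⌋=71 ⌊50492/695⌋=72 ⌊50986/695⌋=73 ⌊51480/695⌋=74 ⌊51974/695⌋=74 ⌊52468/695⌋=75 ⌊52962/695⌋=76 ⌊53456/695⌋=76 ⌊53950/695⌋=77
  n=110…119: ⌊54444/695⌋=78 ⌊54938/695⌋=79 ⌊55432/695⌋=79 ⌊55926/695⌋=80 ⌊56420/695⌋=81 ⌊56914/695⌋=81 ⌊57408/695⌋=82 ⌊57902/695⌋=83 ⌊58396/695⌋=84 ⌊58890/695⌋=84
s_n = t_(n+1) − t_n for n = 0 … 118 gives
prefix = 01101110110111011011101101110110111011011101101101110110111011011101101110110111011011011101101110110111011011101101110
slide a length-9 window over [0..8] … [110..118] (111 windows); first occurrence of each distinct factor:
  [  0..  8] 011011101
  [  1..  9] 110111011
  [  2.. 10] 101110110
  [  3.. 11] 011101101
  [  4.. 12] 111011011
  [  5.. 13] 110110111
  [  6.. 14] 101101110
  [ 40.. 48] 110110110
  [ 41.. 49] 101101101
  [ 42.. 50] 011011011
  (the other 101 windows repeat one of these)
distinct factors: {011011011, 011011101, 011101101, 101101101, 101101110, 101110110, 110110110, 110110111, 110111011, 111011011}
count = 10  (Sturmian bound for length 9 is 10)


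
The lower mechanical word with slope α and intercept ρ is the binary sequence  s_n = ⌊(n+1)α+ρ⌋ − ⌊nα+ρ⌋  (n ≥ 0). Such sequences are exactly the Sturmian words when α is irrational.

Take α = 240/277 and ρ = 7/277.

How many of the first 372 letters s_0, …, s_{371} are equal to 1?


322

#1s = Σ_{n=0}^{371} s_n = Σ_{n=0}^{371} (⌊(n+1)α+ρ⌋ − ⌊nα+ρ⌋)
the sum telescopes: every ⌊nα+ρ⌋ with 0 < n < 372 appears once with + and once with −, leaving ⌊372α+ρ⌋ − ⌊0·α+ρ⌋
372α + ρ = (372·240 + 7) / 277 = 89287/277
ρ = 7/277
⌊89287/277⌋ = 322,  ⌊7/277⌋ = 0
#1s = 322 − 0 = 322


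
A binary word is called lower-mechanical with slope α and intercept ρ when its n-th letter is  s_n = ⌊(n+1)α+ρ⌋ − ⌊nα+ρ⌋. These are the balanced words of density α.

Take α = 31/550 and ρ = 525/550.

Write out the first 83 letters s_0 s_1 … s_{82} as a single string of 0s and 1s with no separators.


n=0: ⌊(1·31+525)/550⌋ − ⌊(0·31+525)/550⌋ = ⌊556/550⌋ − ⌊525/550⌋ = 1 − 0 = 1
n=1: ⌊(2·31+525)/550⌋ − ⌊(1·31+525)/550⌋ = ⌊587/550⌋ − ⌊556/550⌋ = 1 − 1 = 0
n=2: ⌊(3·31+525)/550⌋ − ⌊(2·31+525)/550⌋ = ⌊618/550⌋ − ⌊587/550⌋ = 1 − 1 = 0
n=3: ⌊(4·31+525)/550⌋ − ⌊(3·31+525)/550⌋ = ⌊649/550⌋ − ⌊618/550⌋ = 1 − 1 = 0
n=4: ⌊(5·31+525)/550⌋ − ⌊(4·31+525)/550⌋ = ⌊680/550⌋ − ⌊649/550⌋ = 1 − 1 = 0
n=5: ⌊(6·31+525)/550⌋ − ⌊(5·31+525)/550⌋ = ⌊711/550⌋ − ⌊680/550⌋ = 1 − 1 = 0
n=6: ⌊(7·31+525)/550⌋ − ⌊(6·31+525)/550⌋ = ⌊742/550⌋ − ⌊711/550⌋ = 1 − 1 = 0
n=7: ⌊(8·31+525)/550⌋ − ⌊(7·31+525)/550⌋ = ⌊773/550⌋ − ⌊742/550⌋ = 1 − 1 = 0
n=8: ⌊(9·31+525)/550⌋ − ⌊(8·31+525)/550⌋ = ⌊804/550⌋ − ⌊773/550⌋ = 1 − 1 = 0
n=9: ⌊(10·31+525)/550⌋ − ⌊(9·31+525)/550⌋ = ⌊835/550⌋ − ⌊804/550⌋ = 1 − 1 = 0
n=10: ⌊(11·31+525)/550⌋ − ⌊(10·31+525)/550⌋ = ⌊866/550⌋ − ⌊835/550⌋ = 1 − 1 = 0
n=11: ⌊(12·31+525)/550⌋ − ⌊(11·31+525)/550⌋ = ⌊897/550⌋ − ⌊866/550⌋ = 1 − 1 = 0
n=12: ⌊(13·31+525)/550⌋ − ⌊(12·31+525)/550⌋ = ⌊928/550⌋ − ⌊897/550⌋ = 1 − 1 = 0
n=13: ⌊(14·31+525)/550⌋ − ⌊(13·31+525)/550⌋ = ⌊959/550⌋ − ⌊928/550⌋ = 1 − 1 = 0
n=14: ⌊(15·31+525)/550⌋ − ⌊(14·31+525)/550⌋ = ⌊990/550⌋ − ⌊959/550⌋ = 1 − 1 = 0
n=15: ⌊(16·31+525)/550⌋ − ⌊(15·31+525)/550⌋ = ⌊1021/550⌋ − ⌊990/550⌋ = 1 − 1 = 0
n=16: ⌊(17·31+525)/550⌋ − ⌊(16·31+525)/550⌋ = ⌊1052/550⌋ − ⌊1021/550⌋ = 1 − 1 = 0
n=17: ⌊(18·31+525)/550⌋ − ⌊(17·31+525)/550⌋ = ⌊1083/550⌋ − ⌊1052/550⌋ = 1 − 1 = 0
n=18: ⌊(19·31+525)/550⌋ − ⌊(18·31+525)/550⌋ = ⌊1114/550⌋ − ⌊1083/550⌋ = 2 − 1 = 1
n=19: ⌊(20·31+525)/550⌋ − ⌊(19·31+525)/550⌋ = ⌊1145/550⌋ − ⌊1114/550⌋ = 2 − 2 = 0
n=20: ⌊(21·31+525)/550⌋ − ⌊(20·31+525)/550⌋ = ⌊1176/550⌋ − ⌊1145/550⌋ = 2 − 2 = 0
n=21: ⌊(22·31+525)/550⌋ − ⌊(21·31+525)/550⌋ = ⌊1207/550⌋ − ⌊1176/550⌋ = 2 − 2 = 0
n=22: ⌊(23·31+525)/550⌋ − ⌊(22·31+525)/550⌋ = ⌊1238/550⌋ − ⌊1207/550⌋ = 2 − 2 = 0
n=23: ⌊(24·31+525)/550⌋ − ⌊(23·31+525)/550⌋ = ⌊1269/550⌋ − ⌊1238/550⌋ = 2 − 2 = 0
n=24: ⌊(25·31+525)/550⌋ − ⌊(24·31+525)/550⌋ = ⌊1300/550⌋ − ⌊1269/550⌋ = 2 − 2 = 0
n=25: ⌊(26·31+525)/550⌋ − ⌊(25·31+525)/550⌋ = ⌊1331/550⌋ − ⌊1300/550⌋ = 2 − 2 = 0
n=26: ⌊(27·31+525)/550⌋ − ⌊(26·31+525)/550⌋ = ⌊1362/550⌋ − ⌊1331/550⌋ = 2 − 2 = 0
n=27: ⌊(28·31+525)/550⌋ − ⌊(27·31+525)/550⌋ = ⌊1393/550⌋ − ⌊1362/550⌋ = 2 − 2 = 0
n=28: ⌊(29·31+525)/550⌋ − ⌊(28·31+525)/550⌋ = ⌊1424/550⌋ − ⌊1393/550⌋ = 2 − 2 = 0
n=29: ⌊(30·31+525)/550⌋ − ⌊(29·31+525)/550⌋ = ⌊1455/550⌋ − ⌊1424/550⌋ = 2 − 2 = 0
n=30: ⌊(31·31+525)/550⌋ − ⌊(30·31+525)/550⌋ = ⌊1486/550⌋ − ⌊1455/550⌋ = 2 − 2 = 0
n=31: ⌊(32·31+525)/550⌋ − ⌊(31·31+525)/550⌋ = ⌊1517/550⌋ − ⌊1486/550⌋ = 2 − 2 = 0
n=32: ⌊(33·31+525)/550⌋ − ⌊(32·31+525)/550⌋ = ⌊1548/550⌋ − ⌊1517/550⌋ = 2 − 2 = 0
n=33: ⌊(34·31+525)/550⌋ − ⌊(33·31+525)/550⌋ = ⌊1579/550⌋ − ⌊1548/550⌋ = 2 − 2 = 0
n=34: ⌊(35·31+525)/550⌋ − ⌊(34·31+525)/550⌋ = ⌊1610/550⌋ − ⌊1579/550⌋ = 2 − 2 = 0
n=35: ⌊(36·31+525)/550⌋ − ⌊(35·31+525)/550⌋ = ⌊1641/550⌋ − ⌊1610/550⌋ = 2 − 2 = 0
n=36: ⌊(37·31+525)/550⌋ − ⌊(36·31+525)/550⌋ = ⌊1672/550⌋ − ⌊1641/550⌋ = 3 − 2 = 1
n=37: ⌊(38·31+525)/550⌋ − ⌊(37·31+525)/550⌋ = ⌊1703/550⌋ − ⌊1672/550⌋ = 3 − 3 = 0
n=38: ⌊(39·31+525)/550⌋ − ⌊(38·31+525)/550⌋ = ⌊1734/550⌋ − ⌊1703/550⌋ = 3 − 3 = 0
n=39: ⌊(40·31+525)/550⌋ − ⌊(39·31+525)/550⌋ = ⌊1765/550⌋ − ⌊1734/550⌋ = 3 − 3 = 0
n=40: ⌊(41·31+525)/550⌋ − ⌊(40·31+525)/550⌋ = ⌊1796/550⌋ − ⌊1765/550⌋ = 3 − 3 = 0
n=41: ⌊(42·31+525)/550⌋ − ⌊(41·31+525)/550⌋ = ⌊1827/550⌋ − ⌊1796/550⌋ = 3 − 3 = 0
n=42: ⌊(43·31+525)/550⌋ − ⌊(42·31+525)/550⌋ = ⌊1858/550⌋ − ⌊1827/550⌋ = 3 − 3 = 0
n=43: ⌊(44·31+525)/550⌋ − ⌊(43·31+525)/550⌋ = ⌊1889/550⌋ − ⌊1858/550⌋ = 3 − 3 = 0
n=44: ⌊(45·31+525)/550⌋ − ⌊(44·31+525)/550⌋ = ⌊1920/550⌋ − ⌊1889/550⌋ = 3 − 3 = 0
n=45: ⌊(46·31+525)/550⌋ − ⌊(45·31+525)/550⌋ = ⌊1951/550⌋ − ⌊1920/550⌋ = 3 − 3 = 0
n=46: ⌊(47·31+525)/550⌋ − ⌊(46·31+525)/550⌋ = ⌊1982/550⌋ − ⌊1951/550⌋ = 3 − 3 = 0
n=47: ⌊(48·31+525)/550⌋ − ⌊(47·31+525)/550⌋ = ⌊2013/550⌋ − ⌊1982/550⌋ = 3 − 3 = 0
n=48: ⌊(49·31+525)/550⌋ − ⌊(48·31+525)/550⌋ = ⌊2044/550⌋ − ⌊2013/550⌋ = 3 − 3 = 0
n=49: ⌊(50·31+525)/550⌋ − ⌊(49·31+525)/550⌋ = ⌊2075/550⌋ − ⌊2044/550⌋ = 3 − 3 = 0
n=50: ⌊(51·31+525)/550⌋ − ⌊(50·31+525)/550⌋ = ⌊2106/550⌋ − ⌊2075/550⌋ = 3 − 3 = 0
n=51: ⌊(52·31+525)/550⌋ − ⌊(51·31+525)/550⌋ = ⌊2137/550⌋ − ⌊2106/550⌋ = 3 − 3 = 0
n=52: ⌊(53·31+525)/550⌋ − ⌊(52·31+525)/550⌋ = ⌊2168/550⌋ − ⌊2137/550⌋ = 3 − 3 = 0
n=53: ⌊(54·31+525)/550⌋ − ⌊(53·31+525)/550⌋ = ⌊2199/550⌋ − ⌊2168/550⌋ = 3 − 3 = 0
n=54: ⌊(55·31+525)/550⌋ − ⌊(54·31+525)/550⌋ = ⌊2230/550⌋ − ⌊2199/550⌋ = 4 − 3 = 1
n=55: ⌊(56·31+525)/550⌋ − ⌊(55·31+525)/550⌋ = ⌊2261/550⌋ − ⌊2230/550⌋ = 4 − 4 = 0
n=56: ⌊(57·31+525)/550⌋ − ⌊(56·31+525)/550⌋ = ⌊2292/550⌋ − ⌊2261/550⌋ = 4 − 4 = 0
n=57: ⌊(58·31+525)/550⌋ − ⌊(57·31+525)/550⌋ = ⌊2323/550⌋ − ⌊2292/550⌋ = 4 − 4 = 0
n=58: ⌊(59·31+525)/550⌋ − ⌊(58·31+525)/550⌋ = ⌊2354/550⌋ − ⌊2323/550⌋ = 4 − 4 = 0
n=59: ⌊(60·31+525)/550⌋ − ⌊(59·31+525)/550⌋ = ⌊2385/550⌋ − ⌊2354/550⌋ = 4 − 4 = 0
n=60: ⌊(61·31+525)/550⌋ − ⌊(60·31+525)/550⌋ = ⌊2416/550⌋ − ⌊2385/550⌋ = 4 − 4 = 0
n=61: ⌊(62·31+525)/550⌋ − ⌊(61·31+525)/550⌋ = ⌊2447/550⌋ − ⌊2416/550⌋ = 4 − 4 = 0
n=62: ⌊(63·31+525)/550⌋ − ⌊(62·31+525)/550⌋ = ⌊2478/550⌋ − ⌊2447/550⌋ = 4 − 4 = 0
n=63: ⌊(64·31+525)/550⌋ − ⌊(63·31+525)/550⌋ = ⌊2509/550⌋ − ⌊2478/550⌋ = 4 − 4 = 0
n=64: ⌊(65·31+525)/550⌋ − ⌊(64·31+525)/550⌋ = ⌊2540/550⌋ − ⌊2509/550⌋ = 4 − 4 = 0
n=65: ⌊(66·31+525)/550⌋ − ⌊(65·31+525)/550⌋ = ⌊2571/550⌋ − ⌊2540/550⌋ = 4 − 4 = 0
n=66: ⌊(67·31+525)/550⌋ − ⌊(66·31+525)/550⌋ = ⌊2602/550⌋ − ⌊2571/550⌋ = 4 − 4 = 0
n=67: ⌊(68·31+525)/550⌋ − ⌊(67·31+525)/550⌋ = ⌊2633/550⌋ − ⌊2602/550⌋ = 4 − 4 = 0
n=68: ⌊(69·31+525)/550⌋ − ⌊(68·31+525)/550⌋ = ⌊2664/550⌋ − ⌊2633/550⌋ = 4 − 4 = 0
n=69: ⌊(70·31+525)/550⌋ − ⌊(69·31+525)/550⌋ = ⌊2695/550⌋ − ⌊2664/550⌋ = 4 − 4 = 0
n=70: ⌊(71·31+525)/550⌋ − ⌊(70·31+525)/550⌋ = ⌊2726/550⌋ − ⌊2695/550⌋ = 4 − 4 = 0
n=71: ⌊(72·31+525)/550⌋ − ⌊(71·31+525)/550⌋ = ⌊2757/550⌋ − ⌊2726/550⌋ = 5 − 4 = 1
n=72: ⌊(73·31+525)/550⌋ − ⌊(72·31+525)/550⌋ = ⌊2788/550⌋ − ⌊2757/550⌋ = 5 − 5 = 0
n=73: ⌊(74·31+525)/550⌋ − ⌊(73·31+525)/550⌋ = ⌊2819/550⌋ − ⌊2788/550⌋ = 5 − 5 = 0
n=74: ⌊(75·31+525)/550⌋ − ⌊(74·31+525)/550⌋ = ⌊2850/550⌋ − ⌊2819/550⌋ = 5 − 5 = 0
n=75: ⌊(76·31+525)/550⌋ − ⌊(75·31+525)/550⌋ = ⌊2881/550⌋ − ⌊2850/550⌋ = 5 − 5 = 0
n=76: ⌊(77·31+525)/550⌋ − ⌊(76·31+525)/550⌋ = ⌊2912/550⌋ − ⌊2881/550⌋ = 5 − 5 = 0
n=77: ⌊(78·31+525)/550⌋ − ⌊(77·31+525)/550⌋ = ⌊2943/550⌋ − ⌊2912/550⌋ = 5 − 5 = 0
n=78: ⌊(79·31+525)/550⌋ − ⌊(78·31+525)/550⌋ = ⌊2974/550⌋ − ⌊2943/550⌋ = 5 − 5 = 0
n=79: ⌊(80·31+525)/550⌋ − ⌊(79·31+525)/550⌋ = ⌊3005/550⌋ − ⌊2974/550⌋ = 5 − 5 = 0
n=80: ⌊(81·31+525)/550⌋ − ⌊(80·31+525)/550⌋ = ⌊3036/550⌋ − ⌊3005/550⌋ = 5 − 5 = 0
n=81: ⌊(82·31+525)/550⌋ − ⌊(81·31+525)/550⌋ = ⌊3067/550⌋ − ⌊3036/550⌋ = 5 − 5 = 0
n=82: ⌊(83·31+525)/550⌋ − ⌊(82·31+525)/550⌋ = ⌊3098/550⌋ − ⌊3067/550⌋ = 5 − 5 = 0

10000000000000000010000000000000000010000000000000000010000000000000000100000000000


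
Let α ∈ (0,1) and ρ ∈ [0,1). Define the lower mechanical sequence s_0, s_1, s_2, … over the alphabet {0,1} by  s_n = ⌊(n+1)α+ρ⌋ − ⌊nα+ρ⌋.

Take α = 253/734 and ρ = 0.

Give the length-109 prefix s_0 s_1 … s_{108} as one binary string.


0010010010010010010010010010010100100100100100100100100100101001001001001001001001001001010010010010010010010

n=0: ⌊(1·253)/734⌋ − ⌊(0·253)/734⌋ = ⌊253/734⌋ − ⌊0/734⌋ = 0 − 0 = 0
n=1: ⌊(2·253)/734⌋ − ⌊(1·253)/734⌋ = ⌊506/734⌋ − ⌊253/734⌋ = 0 − 0 = 0
n=2: ⌊(3·253)/734⌋ − ⌊(2·253)/734⌋ = ⌊759/734⌋ − ⌊506/734⌋ = 1 − 0 = 1
n=3: ⌊(4·253)/734⌋ − ⌊(3·253)/734⌋ = ⌊1012/734⌋ − ⌊759/734⌋ = 1 − 1 = 0
n=4: ⌊(5·253)/734⌋ − ⌊(4·253)/734⌋ = ⌊1265/734⌋ − ⌊1012/734⌋ = 1 − 1 = 0
n=5: ⌊(6·253)/734⌋ − ⌊(5·253)/734⌋ = ⌊1518/734⌋ − ⌊1265/734⌋ = 2 − 1 = 1
n=6: ⌊(7·253)/734⌋ − ⌊(6·253)/734⌋ = ⌊1771/734⌋ − ⌊1518/734⌋ = 2 − 2 = 0
n=7: ⌊(8·253)/734⌋ − ⌊(7·253)/734⌋ = ⌊2024/734⌋ − ⌊1771/734⌋ = 2 − 2 = 0
n=8: ⌊(9·253)/734⌋ − ⌊(8·253)/734⌋ = ⌊2277/734⌋ − ⌊2024/734⌋ = 3 − 2 = 1
n=9: ⌊(10·253)/734⌋ − ⌊(9·253)/734⌋ = ⌊2530/734⌋ − ⌊2277/734⌋ = 3 − 3 = 0
n=10: ⌊(11·253)/734⌋ − ⌊(10·253)/734⌋ = ⌊2783/734⌋ − ⌊2530/734⌋ = 3 − 3 = 0
n=11: ⌊(12·253)/734⌋ − ⌊(11·253)/734⌋ = ⌊3036/734⌋ − ⌊2783/734⌋ = 4 − 3 = 1
n=12: ⌊(13·253)/734⌋ − ⌊(12·253)/734⌋ = ⌊3289/734⌋ − ⌊3036/734⌋ = 4 − 4 = 0
n=13: ⌊(14·253)/734⌋ − ⌊(13·253)/734⌋ = ⌊3542/734⌋ − ⌊3289/734⌋ = 4 − 4 = 0
n=14: ⌊(15·253)/734⌋ − ⌊(14·253)/734⌋ = ⌊3795/734⌋ − ⌊3542/734⌋ = 5 − 4 = 1
n=15: ⌊(16·253)/734⌋ − ⌊(15·253)/734⌋ = ⌊4048/734⌋ − ⌊3795/734⌋ = 5 − 5 = 0
n=16: ⌊(17·253)/734⌋ − ⌊(16·253)/734⌋ = ⌊4301/734⌋ − ⌊4048/734⌋ = 5 − 5 = 0
n=17: ⌊(18·253)/734⌋ − ⌊(17·253)/734⌋ = ⌊4554/734⌋ − ⌊4301/734⌋ = 6 − 5 = 1
n=18: ⌊(19·253)/734⌋ − ⌊(18·253)/734⌋ = ⌊4807/734⌋ − ⌊4554/734⌋ = 6 − 6 = 0
n=19: ⌊(20·253)/734⌋ − ⌊(19·253)/734⌋ = ⌊5060/734⌋ − ⌊4807/734⌋ = 6 − 6 = 0
n=20: ⌊(21·253)/734⌋ − ⌊(20·253)/734⌋ = ⌊5313/734⌋ − ⌊5060/734⌋ = 7 − 6 = 1
n=21: ⌊(22·253)/734⌋ − ⌊(21·253)/734⌋ = ⌊5566/734⌋ − ⌊5313/734⌋ = 7 − 7 = 0
n=22: ⌊(23·253)/734⌋ − ⌊(22·253)/734⌋ = ⌊5819/734⌋ − ⌊5566/734⌋ = 7 − 7 = 0
n=23: ⌊(24·253)/734⌋ − ⌊(23·253)/734⌋ = ⌊6072/734⌋ − ⌊5819/734⌋ = 8 − 7 = 1
n=24: ⌊(25·253)/734⌋ − ⌊(24·253)/734⌋ = ⌊6325/734⌋ − ⌊6072/734⌋ = 8 − 8 = 0
n=25: ⌊(26·253)/734⌋ − ⌊(25·253)/734⌋ = ⌊6578/734⌋ − ⌊6325/734⌋ = 8 − 8 = 0
n=26: ⌊(27·253)/734⌋ − ⌊(26·253)/734⌋ = ⌊6831/734⌋ − ⌊6578/734⌋ = 9 − 8 = 1
n=27: ⌊(28·253)/734⌋ − ⌊(27·253)/734⌋ = ⌊7084/734⌋ − ⌊6831/734⌋ = 9 − 9 = 0
n=28: ⌊(29·253)/734⌋ − ⌊(28·253)/734⌋ = ⌊7337/734⌋ − ⌊7084/734⌋ = 9 − 9 = 0
n=29: ⌊(30·253)/734⌋ − ⌊(29·253)/734⌋ = ⌊7590/734⌋ − ⌊7337/734⌋ = 10 − 9 = 1
n=30: ⌊(31·253)/734⌋ − ⌊(30·253)/734⌋ = ⌊7843/734⌋ − ⌊7590/734⌋ = 10 − 10 = 0
n=31: ⌊(32·253)/734⌋ − ⌊(31·253)/734⌋ = ⌊8096/734⌋ − ⌊7843/734⌋ = 11 − 10 = 1
n=32: ⌊(33·253)/734⌋ − ⌊(32·253)/734⌋ = ⌊8349/734⌋ − ⌊8096/734⌋ = 11 − 11 = 0
n=33: ⌊(34·253)/734⌋ − ⌊(33·253)/734⌋ = ⌊8602/734⌋ − ⌊8349/734⌋ = 11 − 11 = 0
n=34: ⌊(35·253)/734⌋ − ⌊(34·253)/734⌋ = ⌊8855/734⌋ − ⌊8602/734⌋ = 12 − 11 = 1
n=35: ⌊(36·253)/734⌋ − ⌊(35·253)/734⌋ = ⌊9108/734⌋ − ⌊8855/734⌋ = 12 − 12 = 0
n=36: ⌊(37·253)/734⌋ − ⌊(36·253)/734⌋ = ⌊9361/734⌋ − ⌊9108/734⌋ = 12 − 12 = 0
n=37: ⌊(38·253)/734⌋ − ⌊(37·253)/734⌋ = ⌊9614/734⌋ − ⌊9361/734⌋ = 13 − 12 = 1
n=38: ⌊(39·253)/734⌋ − ⌊(38·253)/734⌋ = ⌊9867/734⌋ − ⌊9614/734⌋ = 13 − 13 = 0
n=39: ⌊(40·253)/734⌋ − ⌊(39·253)/734⌋ = ⌊10120/734⌋ − ⌊9867/734⌋ = 13 − 13 = 0
n=40: ⌊(41·253)/734⌋ − ⌊(40·253)/734⌋ = ⌊10373/734⌋ − ⌊10120/734⌋ = 14 − 13 = 1
n=41: ⌊(42·253)/734⌋ − ⌊(41·253)/734⌋ = ⌊10626/734⌋ − ⌊10373/734⌋ = 14 − 14 = 0
n=42: ⌊(43·253)/734⌋ − ⌊(42·253)/734⌋ = ⌊10879/734⌋ − ⌊10626/734⌋ = 14 − 14 = 0
n=43: ⌊(44·253)/734⌋ − ⌊(43·253)/734⌋ = ⌊11132/734⌋ − ⌊10879/734⌋ = 15 − 14 = 1
n=44: ⌊(45·253)/734⌋ − ⌊(44·253)/734⌋ = ⌊11385/734⌋ − ⌊11132/734⌋ = 15 − 15 = 0
n=45: ⌊(46·253)/734⌋ − ⌊(45·253)/734⌋ = ⌊11638/734⌋ − ⌊11385/734⌋ = 15 − 15 = 0
n=46: ⌊(47·253)/734⌋ − ⌊(46·253)/734⌋ = ⌊11891/734⌋ − ⌊11638/734⌋ = 16 − 15 = 1
n=47: ⌊(48·253)/734⌋ − ⌊(47·253)/734⌋ = ⌊12144/734⌋ − ⌊11891/734⌋ = 16 − 16 = 0
n=48: ⌊(49·253)/734⌋ − ⌊(48·253)/734⌋ = ⌊12397/734⌋ − ⌊12144/734⌋ = 16 − 16 = 0
n=49: ⌊(50·253)/734⌋ − ⌊(49·253)/734⌋ = ⌊12650/734⌋ − ⌊12397/734⌋ = 17 − 16 = 1
n=50: ⌊(51·253)/734⌋ − ⌊(50·253)/734⌋ = ⌊12903/734⌋ − ⌊12650/734⌋ = 17 − 17 = 0
n=51: ⌊(52·253)/734⌋ − ⌊(51·253)/734⌋ = ⌊13156/734⌋ − ⌊12903/734⌋ = 17 − 17 = 0
n=52: ⌊(53·253)/734⌋ − ⌊(52·253)/734⌋ = ⌊13409/734⌋ − ⌊13156/734⌋ = 18 − 17 = 1
n=53: ⌊(54·253)/734⌋ − ⌊(53·253)/734⌋ = ⌊13662/734⌋ − ⌊13409/734⌋ = 18 − 18 = 0
n=54: ⌊(55·253)/734⌋ − ⌊(54·253)/734⌋ = ⌊13915/734⌋ − ⌊13662/734⌋ = 18 − 18 = 0
n=55: ⌊(56·253)/734⌋ − ⌊(55·253)/734⌋ = ⌊14168/734⌋ − ⌊13915/734⌋ = 19 − 18 = 1
n=56: ⌊(57·253)/734⌋ − ⌊(56·253)/734⌋ = ⌊14421/734⌋ − ⌊14168/734⌋ = 19 − 19 = 0
n=57: ⌊(58·253)/734⌋ − ⌊(57·253)/734⌋ = ⌊14674/734⌋ − ⌊14421/734⌋ = 19 − 19 = 0
n=58: ⌊(59·253)/734⌋ − ⌊(58·253)/734⌋ = ⌊14927/734⌋ − ⌊14674/734⌋ = 20 − 19 = 1
n=59: ⌊(60·253)/734⌋ − ⌊(59·253)/734⌋ = ⌊15180/734⌋ − ⌊14927/734⌋ = 20 − 20 = 0
n=60: ⌊(61·253)/734⌋ − ⌊(60·253)/734⌋ = ⌊15433/734⌋ − ⌊15180/734⌋ = 21 − 20 = 1
n=61: ⌊(62·253)/734⌋ − ⌊(61·253)/734⌋ = ⌊15686/734⌋ − ⌊15433/734⌋ = 21 − 21 = 0
n=62: ⌊(63·253)/734⌋ − ⌊(62·253)/734⌋ = ⌊15939/734⌋ − ⌊15686/734⌋ = 21 − 21 = 0
n=63: ⌊(64·253)/734⌋ − ⌊(63·253)/734⌋ = ⌊16192/734⌋ − ⌊15939/734⌋ = 22 − 21 = 1
n=64: ⌊(65·253)/734⌋ − ⌊(64·253)/734⌋ = ⌊16445/734⌋ − ⌊16192/734⌋ = 22 − 22 = 0
n=65: ⌊(66·253)/734⌋ − ⌊(65·253)/734⌋ = ⌊16698/734⌋ − ⌊16445/734⌋ = 22 − 22 = 0
n=66: ⌊(67·253)/734⌋ − ⌊(66·253)/734⌋ = ⌊16951/734⌋ − ⌊16698/734⌋ = 23 − 22 = 1
n=67: ⌊(68·253)/734⌋ − ⌊(67·253)/734⌋ = ⌊17204/734⌋ − ⌊16951/734⌋ = 23 − 23 = 0
n=68: ⌊(69·253)/734⌋ − ⌊(68·253)/734⌋ = ⌊17457/734⌋ − ⌊17204/734⌋ = 23 − 23 = 0
n=69: ⌊(70·253)/734⌋ − ⌊(69·253)/734⌋ = ⌊17710/734⌋ − ⌊17457/734⌋ = 24 − 23 = 1
n=70: ⌊(71·253)/734⌋ − ⌊(70·253)/734⌋ = ⌊17963/734⌋ − ⌊17710/734⌋ = 24 − 24 = 0
n=71: ⌊(72·253)/734⌋ − ⌊(71·253)/734⌋ = ⌊18216/734⌋ − ⌊17963/734⌋ = 24 − 24 = 0
n=72: ⌊(73·253)/734⌋ − ⌊(72·253)/734⌋ = ⌊18469/734⌋ − ⌊18216/734⌋ = 25 − 24 = 1
n=73: ⌊(74·253)/734⌋ − ⌊(73·253)/734⌋ = ⌊18722/734⌋ − ⌊18469/734⌋ = 25 − 25 = 0
n=74: ⌊(75·253)/734⌋ − ⌊(74·253)/734⌋ = ⌊18975/734⌋ − ⌊18722/734⌋ = 25 − 25 = 0
n=75: ⌊(76·253)/734⌋ − ⌊(75·253)/734⌋ = ⌊19228/734⌋ − ⌊18975/734⌋ = 26 − 25 = 1
n=76: ⌊(77·253)/734⌋ − ⌊(76·253)/734⌋ = ⌊19481/734⌋ − ⌊19228/734⌋ = 26 − 26 = 0
n=77: ⌊(78·253)/734⌋ − ⌊(77·253)/734⌋ = ⌊19734/734⌋ − ⌊19481/734⌋ = 26 − 26 = 0
n=78: ⌊(79·253)/734⌋ − ⌊(78·253)/734⌋ = ⌊19987/734⌋ − ⌊19734/734⌋ = 27 − 26 = 1
n=79: ⌊(80·253)/734⌋ − ⌊(79·253)/734⌋ = ⌊20240/734⌋ − ⌊19987/734⌋ = 27 − 27 = 0
n=80: ⌊(81·253)/734⌋ − ⌊(80·253)/734⌋ = ⌊20493/734⌋ − ⌊20240/734⌋ = 27 − 27 = 0
n=81: ⌊(82·253)/734⌋ − ⌊(81·253)/734⌋ = ⌊20746/734⌋ − ⌊20493/734⌋ = 28 − 27 = 1
n=82: ⌊(83·253)/734⌋ − ⌊(82·253)/734⌋ = ⌊20999/734⌋ − ⌊20746/734⌋ = 28 − 28 = 0
n=83: ⌊(84·253)/734⌋ − ⌊(83·253)/734⌋ = ⌊21252/734⌋ − ⌊20999/734⌋ = 28 − 28 = 0
n=84: ⌊(85·253)/734⌋ − ⌊(84·253)/734⌋ = ⌊21505/734⌋ − ⌊21252/734⌋ = 29 − 28 = 1
n=85: ⌊(86·253)/734⌋ − ⌊(85·253)/734⌋ = ⌊21758/734⌋ − ⌊21505/734⌋ = 29 − 29 = 0
n=86: ⌊(87·253)/734⌋ − ⌊(86·253)/734⌋ = ⌊22011/734⌋ − ⌊21758/734⌋ = 29 − 29 = 0
n=87: ⌊(88·253)/734⌋ − ⌊(87·253)/734⌋ = ⌊22264/734⌋ − ⌊22011/734⌋ = 30 − 29 = 1
n=88: ⌊(89·253)/734⌋ − ⌊(88·253)/734⌋ = ⌊22517/734⌋ − ⌊22264/734⌋ = 30 − 30 = 0
n=89: ⌊(90·253)/734⌋ − ⌊(89·253)/734⌋ = ⌊22770/734⌋ − ⌊22517/734⌋ = 31 − 30 = 1
n=90: ⌊(91·253)/734⌋ − ⌊(90·253)/734⌋ = ⌊23023/734⌋ − ⌊22770/734⌋ = 31 − 31 = 0
n=91: ⌊(92·253)/734⌋ − ⌊(91·253)/734⌋ = ⌊23276/734⌋ − ⌊23023/734⌋ = 31 − 31 = 0
n=92: ⌊(93·253)/734⌋ − ⌊(92·253)/734⌋ = ⌊23529/734⌋ − ⌊23276/734⌋ = 32 − 31 = 1
n=93: ⌊(94·253)/734⌋ − ⌊(93·253)/734⌋ = ⌊23782/734⌋ − ⌊23529/734⌋ = 32 − 32 = 0
n=94: ⌊(95·253)/734⌋ − ⌊(94·253)/734⌋ = ⌊24035/734⌋ − ⌊23782/734⌋ = 32 − 32 = 0
n=95: ⌊(96·253)/734⌋ − ⌊(95·253)/734⌋ = ⌊24288/734⌋ − ⌊24035/734⌋ = 33 − 32 = 1
n=96: ⌊(97·253)/734⌋ − ⌊(96·253)/734⌋ = ⌊24541/734⌋ − ⌊24288/734⌋ = 33 − 33 = 0
n=97: ⌊(98·253)/734⌋ − ⌊(97·253)/734⌋ = ⌊24794/734⌋ − ⌊24541/734⌋ = 33 − 33 = 0
n=98: ⌊(99·253)/734⌋ − ⌊(98·253)/734⌋ = ⌊25047/734⌋ − ⌊24794/734⌋ = 34 − 33 = 1
n=99: ⌊(100·253)/734⌋ − ⌊(99·253)/734⌋ = ⌊25300/734⌋ − ⌊25047/734⌋ = 34 − 34 = 0
n=100: ⌊(101·253)/734⌋ − ⌊(100·253)/734⌋ = ⌊25553/734⌋ − ⌊25300/734⌋ = 34 − 34 = 0
n=101: ⌊(102·253)/734⌋ − ⌊(101·253)/734⌋ = ⌊25806/734⌋ − ⌊25553/734⌋ = 35 − 34 = 1
n=102: ⌊(103·253)/734⌋ − ⌊(102·253)/734⌋ = ⌊26059/734⌋ − ⌊25806/734⌋ = 35 − 35 = 0
n=103: ⌊(104·253)/734⌋ − ⌊(103·253)/734⌋ = ⌊26312/734⌋ − ⌊26059/734⌋ = 35 − 35 = 0
n=104: ⌊(105·253)/734⌋ − ⌊(104·253)/734⌋ = ⌊26565/734⌋ − ⌊26312/734⌋ = 36 − 35 = 1
n=105: ⌊(106·253)/734⌋ − ⌊(105·253)/734⌋ = ⌊26818/734⌋ − ⌊26565/734⌋ = 36 − 36 = 0
n=106: ⌊(107·253)/734⌋ − ⌊(106·253)/734⌋ = ⌊27071/734⌋ − ⌊26818/734⌋ = 36 − 36 = 0
n=107: ⌊(108·253)/734⌋ − ⌊(107·253)/734⌋ = ⌊27324/734⌋ − ⌊27071/734⌋ = 37 − 36 = 1
n=108: ⌊(109·253)/734⌋ − ⌊(108·253)/734⌋ = ⌊27577/734⌋ − ⌊27324/734⌋ = 37 − 37 = 0


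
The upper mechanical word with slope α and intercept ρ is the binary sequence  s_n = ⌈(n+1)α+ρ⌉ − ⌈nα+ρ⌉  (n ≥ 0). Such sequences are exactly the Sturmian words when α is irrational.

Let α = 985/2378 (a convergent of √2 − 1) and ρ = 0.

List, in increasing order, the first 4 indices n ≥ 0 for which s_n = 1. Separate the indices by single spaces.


0 2 4 7

n=0: ⌈985/2378⌉−⌈0/2378⌉ = 1−0 = 1  ← one
n=1: ⌈1970/2378⌉−⌈985/2378⌉ = 1−1 = 0
n=2: ⌈2955/2378⌉−⌈1970/2378⌉ = 2−1 = 1  ← one
n=3: ⌈3940/2378⌉−⌈2955/2378⌉ = 2−2 = 0
n=4: ⌈4925/2378⌉−⌈3940/2378⌉ = 3−2 = 1  ← one
n=5: ⌈5910/2378⌉−⌈4925/2378⌉ = 3−3 = 0
n=6: ⌈6895/2378⌉−⌈5910/2378⌉ = 3−3 = 0
n=7: ⌈7880/2378⌉−⌈6895/2378⌉ = 4−3 = 1  ← one
positions of the first 4 ones: 0 2 4 7


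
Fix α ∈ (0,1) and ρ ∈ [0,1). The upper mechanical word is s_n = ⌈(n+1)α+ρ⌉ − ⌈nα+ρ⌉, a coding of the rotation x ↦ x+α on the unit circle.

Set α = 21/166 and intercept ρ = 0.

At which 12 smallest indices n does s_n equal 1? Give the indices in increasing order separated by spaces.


n=0: ⌈21/166⌉−⌈0/166⌉ = 1−0 = 1  ← one
n=1: ⌈42/166⌉−⌈21/166⌉ = 1−1 = 0
n=2: ⌈63/166⌉−⌈42/166⌉ = 1−1 = 0
  …
n=7: ⌈168/166⌉−⌈147/166⌉ = 2−1 = 1  ← one
n=8: ⌈189/166⌉−⌈168/166⌉ = 2−2 = 0
n=9: ⌈210/166⌉−⌈189/166⌉ = 2−2 = 0
  …
n=15: ⌈336/166⌉−⌈315/166⌉ = 3−2 = 1  ← one
n=16: ⌈357/166⌉−⌈336/166⌉ = 3−3 = 0
n=17: ⌈378/166⌉−⌈357/166⌉ = 3−3 = 0
  …
n=23: ⌈504/166⌉−⌈483/166⌉ = 4−3 = 1  ← one
n=24: ⌈525/166⌉−⌈504/166⌉ = 4−4 = 0
n=25: ⌈546/166⌉−⌈525/166⌉ = 4−4 = 0
  …
n=31: ⌈672/166⌉−⌈651/166⌉ = 5−4 = 1  ← one
n=32: ⌈693/166⌉−⌈672/166⌉ = 5−5 = 0
n=33: ⌈714/166⌉−⌈693/166⌉ = 5−5 = 0
  …
n=39: ⌈840/166⌉−⌈819/166⌉ = 6−5 = 1  ← one
n=40: ⌈861/166⌉−⌈840/166⌉ = 6−6 = 0
n=41: ⌈882/166⌉−⌈861/166⌉ = 6−6 = 0
  …
n=47: ⌈1008/166⌉−⌈987/166⌉ = 7−6 = 1  ← one
n=48: ⌈1029/166⌉−⌈1008/166⌉ = 7−7 = 0
n=49: ⌈1050/166⌉−⌈1029/166⌉ = 7−7 = 0
  …
n=55: ⌈1176/166⌉−⌈1155/166⌉ = 8−7 = 1  ← one
n=56: ⌈1197/166⌉−⌈1176/166⌉ = 8−8 = 0
n=57: ⌈1218/166⌉−⌈1197/166⌉ = 8−8 = 0
  …
n=63: ⌈1344/166⌉−⌈1323/166⌉ = 9−8 = 1  ← one
n=64: ⌈1365/166⌉−⌈1344/166⌉ = 9−9 = 0
n=65: ⌈1386/166⌉−⌈1365/166⌉ = 9−9 = 0
  …
n=71: ⌈1512/166⌉−⌈1491/166⌉ = 10−9 = 1  ← one
n=72: ⌈1533/166⌉−⌈1512/166⌉ = 10−10 = 0
n=73: ⌈1554/166⌉−⌈1533/166⌉ = 10−10 = 0
  …
n=79: ⌈1680/166⌉−⌈1659/166⌉ = 11−10 = 1  ← one
n=80: ⌈1701/166⌉−⌈1680/166⌉ = 11−11 = 0
n=81: ⌈1722/166⌉−⌈1701/166⌉ = 11−11 = 0
  …
n=86: ⌈1827/166⌉−⌈1806/166⌉ = 12−11 = 1  ← one
positions of the first 12 ones: 0 7 15 23 31 39 47 55 63 71 79 86

0 7 15 23 31 39 47 55 63 71 79 86


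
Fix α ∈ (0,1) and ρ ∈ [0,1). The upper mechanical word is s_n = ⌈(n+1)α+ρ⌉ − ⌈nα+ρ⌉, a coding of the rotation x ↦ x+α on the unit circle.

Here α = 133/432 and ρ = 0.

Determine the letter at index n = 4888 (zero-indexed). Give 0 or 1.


1

(n+1)α + ρ = (4889·133) / 432 = 650237/432
nα + ρ     = (4888·133) / 432 = 650104/432
⌈650237/432⌉ = 1506,  ⌈650104/432⌉ = 1505
s_{4888} = 1506 − 1505 = 1


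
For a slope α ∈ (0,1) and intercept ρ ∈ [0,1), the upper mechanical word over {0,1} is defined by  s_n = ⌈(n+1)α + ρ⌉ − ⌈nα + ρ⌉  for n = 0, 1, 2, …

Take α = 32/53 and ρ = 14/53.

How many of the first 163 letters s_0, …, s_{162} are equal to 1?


#1s = Σ_{n=0}^{162} s_n = Σ_{n=0}^{162} (⌈(n+1)α+ρ⌉ − ⌈nα+ρ⌉)
the sum telescopes: every ⌈nα+ρ⌉ with 0 < n < 163 appears once with + and once with −, leaving ⌈163α+ρ⌉ − ⌈0·α+ρ⌉
163α + ρ = (163·32 + 14) / 53 = 5230/53
ρ = 14/53
⌈5230/53⌉ = 99,  ⌈14/53⌉ = 1
#1s = 99 − 1 = 98

98


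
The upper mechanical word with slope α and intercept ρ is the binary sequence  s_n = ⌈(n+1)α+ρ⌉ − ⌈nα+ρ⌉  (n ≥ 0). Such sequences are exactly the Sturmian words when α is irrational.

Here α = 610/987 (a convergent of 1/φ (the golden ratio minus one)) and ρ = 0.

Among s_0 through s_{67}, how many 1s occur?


43

#1s = Σ_{n=0}^{67} s_n = Σ_{n=0}^{67} (⌈(n+1)α+ρ⌉ − ⌈nα+ρ⌉)
the sum telescopes: every ⌈nα+ρ⌉ with 0 < n < 68 appears once with + and once with −, leaving ⌈68α+ρ⌉ − ⌈0·α+ρ⌉
68α + ρ = (68·610) / 987 = 41480/987
ρ = 0/987
⌈41480/987⌉ = 43,  ⌈0/987⌉ = 0
#1s = 43 − 0 = 43


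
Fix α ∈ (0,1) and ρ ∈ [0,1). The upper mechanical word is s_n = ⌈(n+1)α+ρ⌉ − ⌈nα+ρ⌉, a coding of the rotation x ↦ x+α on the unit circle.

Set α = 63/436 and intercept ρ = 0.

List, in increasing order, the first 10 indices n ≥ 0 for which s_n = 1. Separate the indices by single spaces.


n=0: ⌈63/436⌉−⌈0/436⌉ = 1−0 = 1  ← one
n=1: ⌈126/436⌉−⌈63/436⌉ = 1−1 = 0
n=2: ⌈189/436⌉−⌈126/436⌉ = 1−1 = 0
  …
n=6: ⌈441/436⌉−⌈378/436⌉ = 2−1 = 1  ← one
n=7: ⌈504/436⌉−⌈441/436⌉ = 2−2 = 0
n=8: ⌈567/436⌉−⌈504/436⌉ = 2−2 = 0
  …
n=13: ⌈882/436⌉−⌈819/436⌉ = 3−2 = 1  ← one
n=14: ⌈945/436⌉−⌈882/436⌉ = 3−3 = 0
n=15: ⌈1008/436⌉−⌈945/436⌉ = 3−3 = 0
  …
n=20: ⌈1323/436⌉−⌈1260/436⌉ = 4−3 = 1  ← one
n=21: ⌈1386/436⌉−⌈1323/436⌉ = 4−4 = 0
n=22: ⌈1449/436⌉−⌈1386/436⌉ = 4−4 = 0
  …
n=27: ⌈1764/436⌉−⌈1701/436⌉ = 5−4 = 1  ← one
n=28: ⌈1827/436⌉−⌈1764/436⌉ = 5−5 = 0
n=29: ⌈1890/436⌉−⌈1827/436⌉ = 5−5 = 0
  …
n=34: ⌈2205/436⌉−⌈2142/436⌉ = 6−5 = 1  ← one
n=35: ⌈2268/436⌉−⌈2205/436⌉ = 6−6 = 0
n=36: ⌈2331/436⌉−⌈2268/436⌉ = 6−6 = 0
  …
n=41: ⌈2646/436⌉−⌈2583/436⌉ = 7−6 = 1  ← one
n=42: ⌈2709/436⌉−⌈2646/436⌉ = 7−7 = 0
n=43: ⌈2772/436⌉−⌈2709/436⌉ = 7−7 = 0
  …
n=48: ⌈3087/436⌉−⌈3024/436⌉ = 8−7 = 1  ← one
n=49: ⌈3150/436⌉−⌈3087/436⌉ = 8−8 = 0
n=50: ⌈3213/436⌉−⌈3150/436⌉ = 8−8 = 0
  …
n=55: ⌈3528/436⌉−⌈3465/436⌉ = 9−8 = 1  ← one
n=56: ⌈3591/436⌉−⌈3528/436⌉ = 9−9 = 0
n=57: ⌈3654/436⌉−⌈3591/436⌉ = 9−9 = 0
  …
n=62: ⌈3969/436⌉−⌈3906/436⌉ = 10−9 = 1  ← one
positions of the first 10 ones: 0 6 13 20 27 34 41 48 55 62

0 6 13 20 27 34 41 48 55 62


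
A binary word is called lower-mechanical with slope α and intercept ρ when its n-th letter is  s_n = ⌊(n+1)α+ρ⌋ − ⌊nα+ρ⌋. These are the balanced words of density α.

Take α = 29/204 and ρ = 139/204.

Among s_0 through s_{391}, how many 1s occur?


56

#1s = Σ_{n=0}^{391} s_n = Σ_{n=0}^{391} (⌊(n+1)α+ρ⌋ − ⌊nα+ρ⌋)
the sum telescopes: every ⌊nα+ρ⌋ with 0 < n < 392 appears once with + and once with −, leaving ⌊392α+ρ⌋ − ⌊0·α+ρ⌋
392α + ρ = (392·29 + 139) / 204 = 11507/204
ρ = 139/204
⌊11507/204⌋ = 56,  ⌊139/204⌋ = 0
#1s = 56 − 0 = 56


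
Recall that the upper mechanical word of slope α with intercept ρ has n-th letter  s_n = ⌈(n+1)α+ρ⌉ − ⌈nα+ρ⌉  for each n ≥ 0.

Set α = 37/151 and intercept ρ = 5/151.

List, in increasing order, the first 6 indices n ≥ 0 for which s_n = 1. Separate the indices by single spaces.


3 8 12 16 20 24

n=0: ⌈42/151⌉−⌈5/151⌉ = 1−1 = 0
n=1: ⌈79/151⌉−⌈42/151⌉ = 1−1 = 0
n=2: ⌈116/151⌉−⌈79/151⌉ = 1−1 = 0
n=3: ⌈153/151⌉−⌈116/151⌉ = 2−1 = 1  ← one
n=4: ⌈190/151⌉−⌈153/151⌉ = 2−2 = 0
n=5: ⌈227/151⌉−⌈190/151⌉ = 2−2 = 0
n=6: ⌈264/151⌉−⌈227/151⌉ = 2−2 = 0
n=7: ⌈301/151⌉−⌈264/151⌉ = 2−2 = 0
n=8: ⌈338/151⌉−⌈301/151⌉ = 3−2 = 1  ← one
n=9: ⌈375/151⌉−⌈338/151⌉ = 3−3 = 0
n=10: ⌈412/151⌉−⌈375/151⌉ = 3−3 = 0
n=11: ⌈449/151⌉−⌈412/151⌉ = 3−3 = 0
n=12: ⌈486/151⌉−⌈449/151⌉ = 4−3 = 1  ← one
n=13: ⌈523/151⌉−⌈486/151⌉ = 4−4 = 0
n=14: ⌈560/151⌉−⌈523/151⌉ = 4−4 = 0
n=15: ⌈597/151⌉−⌈560/151⌉ = 4−4 = 0
n=16: ⌈634/151⌉−⌈597/151⌉ = 5−4 = 1  ← one
n=17: ⌈671/151⌉−⌈634/151⌉ = 5−5 = 0
n=18: ⌈708/151⌉−⌈671/151⌉ = 5−5 = 0
n=19: ⌈745/151⌉−⌈708/151⌉ = 5−5 = 0
n=20: ⌈782/151⌉−⌈745/151⌉ = 6−5 = 1  ← one
n=21: ⌈819/151⌉−⌈782/151⌉ = 6−6 = 0
n=22: ⌈856/151⌉−⌈819/151⌉ = 6−6 = 0
n=23: ⌈893/151⌉−⌈856/151⌉ = 6−6 = 0
n=24: ⌈930/151⌉−⌈893/151⌉ = 7−6 = 1  ← one
positions of the first 6 ones: 3 8 12 16 20 24


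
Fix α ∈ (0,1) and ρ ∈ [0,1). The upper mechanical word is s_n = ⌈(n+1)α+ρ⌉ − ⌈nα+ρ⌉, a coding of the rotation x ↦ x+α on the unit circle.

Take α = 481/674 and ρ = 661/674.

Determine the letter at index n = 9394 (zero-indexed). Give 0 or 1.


(n+1)α + ρ = (9395·481 + 661) / 674 = 4519656/674
nα + ρ     = (9394·481 + 661) / 674 = 4519175/674
⌈4519656/674⌉ = 6706,  ⌈4519175/674⌉ = 6706
s_{9394} = 6706 − 6706 = 0

0


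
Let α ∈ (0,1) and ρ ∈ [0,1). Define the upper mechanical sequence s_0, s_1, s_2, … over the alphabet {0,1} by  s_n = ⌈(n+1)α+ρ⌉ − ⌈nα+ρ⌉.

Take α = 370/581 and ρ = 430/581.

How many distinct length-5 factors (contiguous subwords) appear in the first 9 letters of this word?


t_n = ⌈(n·370+430)/581⌉ for n = 0 … 9:
  n=0…9: ⌈430/581⌉=1 ⌈800/581⌉=2 ⌈1170/581⌉=3 ⌈1540/581⌉=3 ⌈1910/581⌉=4 ⌈2280/581⌉=4 ⌈2650/581⌉=5 ⌈3020/581⌉=6 ⌈3390/581⌉=6 ⌈3760/581⌉=7
s_n = t_(n+1) − t_n for n = 0 … 8 gives
prefix = 110101101
slide a length-5 window over [0..4] … [4..8] (5 windows); first occurrence of each distinct factor:
  [  0..  4] 11010
  [  1..  5] 10101
  [  2..  6] 01011
  [  3..  7] 10110
  [  4..  8] 01101
distinct factors: {01011, 01101, 10101, 10110, 11010}
count = 5  (Sturmian bound for length 5 is 6)

5


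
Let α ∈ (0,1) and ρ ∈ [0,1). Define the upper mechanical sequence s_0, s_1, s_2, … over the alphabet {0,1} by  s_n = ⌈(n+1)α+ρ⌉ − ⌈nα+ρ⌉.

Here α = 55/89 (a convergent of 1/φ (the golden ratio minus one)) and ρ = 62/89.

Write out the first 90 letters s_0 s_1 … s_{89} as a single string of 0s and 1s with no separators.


n=0: ⌈(1·55+62)/89⌉ − ⌈(0·55+62)/89⌉ = ⌈117/89⌉ − ⌈62/89⌉ = 2 − 1 = 1
n=1: ⌈(2·55+62)/89⌉ − ⌈(1·55+62)/89⌉ = ⌈172/89⌉ − ⌈117/89⌉ = 2 − 2 = 0
n=2: ⌈(3·55+62)/89⌉ − ⌈(2·55+62)/89⌉ = ⌈227/89⌉ − ⌈172/89⌉ = 3 − 2 = 1
n=3: ⌈(4·55+62)/89⌉ − ⌈(3·55+62)/89⌉ = ⌈282/89⌉ − ⌈227/89⌉ = 4 − 3 = 1
n=4: ⌈(5·55+62)/89⌉ − ⌈(4·55+62)/89⌉ = ⌈337/89⌉ − ⌈282/89⌉ = 4 − 4 = 0
n=5: ⌈(6·55+62)/89⌉ − ⌈(5·55+62)/89⌉ = ⌈392/89⌉ − ⌈337/89⌉ = 5 − 4 = 1
n=6: ⌈(7·55+62)/89⌉ − ⌈(6·55+62)/89⌉ = ⌈447/89⌉ − ⌈392/89⌉ = 6 − 5 = 1
n=7: ⌈(8·55+62)/89⌉ − ⌈(7·55+62)/89⌉ = ⌈502/89⌉ − ⌈447/89⌉ = 6 − 6 = 0
n=8: ⌈(9·55+62)/89⌉ − ⌈(8·55+62)/89⌉ = ⌈557/89⌉ − ⌈502/89⌉ = 7 − 6 = 1
n=9: ⌈(10·55+62)/89⌉ − ⌈(9·55+62)/89⌉ = ⌈612/89⌉ − ⌈557/89⌉ = 7 − 7 = 0
n=10: ⌈(11·55+62)/89⌉ − ⌈(10·55+62)/89⌉ = ⌈667/89⌉ − ⌈612/89⌉ = 8 − 7 = 1
n=11: ⌈(12·55+62)/89⌉ − ⌈(11·55+62)/89⌉ = ⌈722/89⌉ − ⌈667/89⌉ = 9 − 8 = 1
n=12: ⌈(13·55+62)/89⌉ − ⌈(12·55+62)/89⌉ = ⌈777/89⌉ − ⌈722/89⌉ = 9 − 9 = 0
n=13: ⌈(14·55+62)/89⌉ − ⌈(13·55+62)/89⌉ = ⌈832/89⌉ − ⌈777/89⌉ = 10 − 9 = 1
n=14: ⌈(15·55+62)/89⌉ − ⌈(14·55+62)/89⌉ = ⌈887/89⌉ − ⌈832/89⌉ = 10 − 10 = 0
n=15: ⌈(16·55+62)/89⌉ − ⌈(15·55+62)/89⌉ = ⌈942/89⌉ − ⌈887/89⌉ = 11 − 10 = 1
n=16: ⌈(17·55+62)/89⌉ − ⌈(16·55+62)/89⌉ = ⌈997/89⌉ − ⌈942/89⌉ = 12 − 11 = 1
n=17: ⌈(18·55+62)/89⌉ − ⌈(17·55+62)/89⌉ = ⌈1052/89⌉ − ⌈997/89⌉ = 12 − 12 = 0
n=18: ⌈(19·55+62)/89⌉ − ⌈(18·55+62)/89⌉ = ⌈1107/89⌉ − ⌈1052/89⌉ = 13 − 12 = 1
n=19: ⌈(20·55+62)/89⌉ − ⌈(19·55+62)/89⌉ = ⌈1162/89⌉ − ⌈1107/89⌉ = 14 − 13 = 1
n=20: ⌈(21·55+62)/89⌉ − ⌈(20·55+62)/89⌉ = ⌈1217/89⌉ − ⌈1162/89⌉ = 14 − 14 = 0
n=21: ⌈(22·55+62)/89⌉ − ⌈(21·55+62)/89⌉ = ⌈1272/89⌉ − ⌈1217/89⌉ = 15 − 14 = 1
n=22: ⌈(23·55+62)/89⌉ − ⌈(22·55+62)/89⌉ = ⌈1327/89⌉ − ⌈1272/89⌉ = 15 − 15 = 0
n=23: ⌈(24·55+62)/89⌉ − ⌈(23·55+62)/89⌉ = ⌈1382/89⌉ − ⌈1327/89⌉ = 16 − 15 = 1
n=24: ⌈(25·55+62)/89⌉ − ⌈(24·55+62)/89⌉ = ⌈1437/89⌉ − ⌈1382/89⌉ = 17 − 16 = 1
n=25: ⌈(26·55+62)/89⌉ − ⌈(25·55+62)/89⌉ = ⌈1492/89⌉ − ⌈1437/89⌉ = 17 − 17 = 0
n=26: ⌈(27·55+62)/89⌉ − ⌈(26·55+62)/89⌉ = ⌈1547/89⌉ − ⌈1492/89⌉ = 18 − 17 = 1
n=27: ⌈(28·55+62)/89⌉ − ⌈(27·55+62)/89⌉ = ⌈1602/89⌉ − ⌈1547/89⌉ = 18 − 18 = 0
n=28: ⌈(29·55+62)/89⌉ − ⌈(28·55+62)/89⌉ = ⌈1657/89⌉ − ⌈1602/89⌉ = 19 − 18 = 1
n=29: ⌈(30·55+62)/89⌉ − ⌈(29·55+62)/89⌉ = ⌈1712/89⌉ − ⌈1657/89⌉ = 20 − 19 = 1
n=30: ⌈(31·55+62)/89⌉ − ⌈(30·55+62)/89⌉ = ⌈1767/89⌉ − ⌈1712/89⌉ = 20 − 20 = 0
n=31: ⌈(32·55+62)/89⌉ − ⌈(31·55+62)/89⌉ = ⌈1822/89⌉ − ⌈1767/89⌉ = 21 − 20 = 1
n=32: ⌈(33·55+62)/89⌉ − ⌈(32·55+62)/89⌉ = ⌈1877/89⌉ − ⌈1822/89⌉ = 22 − 21 = 1
n=33: ⌈(34·55+62)/89⌉ − ⌈(33·55+62)/89⌉ = ⌈1932/89⌉ − ⌈1877/89⌉ = 22 − 22 = 0
n=34: ⌈(35·55+62)/89⌉ − ⌈(34·55+62)/89⌉ = ⌈1987/89⌉ − ⌈1932/89⌉ = 23 − 22 = 1
n=35: ⌈(36·55+62)/89⌉ − ⌈(35·55+62)/89⌉ = ⌈2042/89⌉ − ⌈1987/89⌉ = 23 − 23 = 0
n=36: ⌈(37·55+62)/89⌉ − ⌈(36·55+62)/89⌉ = ⌈2097/89⌉ − ⌈2042/89⌉ = 24 − 23 = 1
n=37: ⌈(38·55+62)/89⌉ − ⌈(37·55+62)/89⌉ = ⌈2152/89⌉ − ⌈2097/89⌉ = 25 − 24 = 1
n=38: ⌈(39·55+62)/89⌉ − ⌈(38·55+62)/89⌉ = ⌈2207/89⌉ − ⌈2152/89⌉ = 25 − 25 = 0
n=39: ⌈(40·55+62)/89⌉ − ⌈(39·55+62)/89⌉ = ⌈2262/89⌉ − ⌈2207/89⌉ = 26 − 25 = 1
n=40: ⌈(41·55+62)/89⌉ − ⌈(40·55+62)/89⌉ = ⌈2317/89⌉ − ⌈2262/89⌉ = 27 − 26 = 1
n=41: ⌈(42·55+62)/89⌉ − ⌈(41·55+62)/89⌉ = ⌈2372/89⌉ − ⌈2317/89⌉ = 27 − 27 = 0
n=42: ⌈(43·55+62)/89⌉ − ⌈(42·55+62)/89⌉ = ⌈2427/89⌉ − ⌈2372/89⌉ = 28 − 27 = 1
n=43: ⌈(44·55+62)/89⌉ − ⌈(43·55+62)/89⌉ = ⌈2482/89⌉ − ⌈2427/89⌉ = 28 − 28 = 0
n=44: ⌈(45·55+62)/89⌉ − ⌈(44·55+62)/89⌉ = ⌈2537/89⌉ − ⌈2482/89⌉ = 29 − 28 = 1
n=45: ⌈(46·55+62)/89⌉ − ⌈(45·55+62)/89⌉ = ⌈2592/89⌉ − ⌈2537/89⌉ = 30 − 29 = 1
n=46: ⌈(47·55+62)/89⌉ − ⌈(46·55+62)/89⌉ = ⌈2647/89⌉ − ⌈2592/89⌉ = 30 − 30 = 0
n=47: ⌈(48·55+62)/89⌉ − ⌈(47·55+62)/89⌉ = ⌈2702/89⌉ − ⌈2647/89⌉ = 31 − 30 = 1
n=48: ⌈(49·55+62)/89⌉ − ⌈(48·55+62)/89⌉ = ⌈2757/89⌉ − ⌈2702/89⌉ = 31 − 31 = 0
n=49: ⌈(50·55+62)/89⌉ − ⌈(49·55+62)/89⌉ = ⌈2812/89⌉ − ⌈2757/89⌉ = 32 − 31 = 1
n=50: ⌈(51·55+62)/89⌉ − ⌈(50·55+62)/89⌉ = ⌈2867/89⌉ − ⌈2812/89⌉ = 33 − 32 = 1
n=51: ⌈(52·55+62)/89⌉ − ⌈(51·55+62)/89⌉ = ⌈2922/89⌉ − ⌈2867/89⌉ = 33 − 33 = 0
n=52: ⌈(53·55+62)/89⌉ − ⌈(52·55+62)/89⌉ = ⌈2977/89⌉ − ⌈2922/89⌉ = 34 − 33 = 1
n=53: ⌈(54·55+62)/89⌉ − ⌈(53·55+62)/89⌉ = ⌈3032/89⌉ − ⌈2977/89⌉ = 35 − 34 = 1
n=54: ⌈(55·55+62)/89⌉ − ⌈(54·55+62)/89⌉ = ⌈3087/89⌉ − ⌈3032/89⌉ = 35 − 35 = 0
n=55: ⌈(56·55+62)/89⌉ − ⌈(55·55+62)/89⌉ = ⌈3142/89⌉ − ⌈3087/89⌉ = 36 − 35 = 1
n=56: ⌈(57·55+62)/89⌉ − ⌈(56·55+62)/89⌉ = ⌈3197/89⌉ − ⌈3142/89⌉ = 36 − 36 = 0
n=57: ⌈(58·55+62)/89⌉ − ⌈(57·55+62)/89⌉ = ⌈3252/89⌉ − ⌈3197/89⌉ = 37 − 36 = 1
n=58: ⌈(59·55+62)/89⌉ − ⌈(58·55+62)/89⌉ = ⌈3307/89⌉ − ⌈3252/89⌉ = 38 − 37 = 1
n=59: ⌈(60·55+62)/89⌉ − ⌈(59·55+62)/89⌉ = ⌈3362/89⌉ − ⌈3307/89⌉ = 38 − 38 = 0
n=60: ⌈(61·55+62)/89⌉ − ⌈(60·55+62)/89⌉ = ⌈3417/89⌉ − ⌈3362/89⌉ = 39 − 38 = 1
n=61: ⌈(62·55+62)/89⌉ − ⌈(61·55+62)/89⌉ = ⌈3472/89⌉ − ⌈3417/89⌉ = 40 − 39 = 1
n=62: ⌈(63·55+62)/89⌉ − ⌈(62·55+62)/89⌉ = ⌈3527/89⌉ − ⌈3472/89⌉ = 40 − 40 = 0
n=63: ⌈(64·55+62)/89⌉ − ⌈(63·55+62)/89⌉ = ⌈3582/89⌉ − ⌈3527/89⌉ = 41 − 40 = 1
n=64: ⌈(65·55+62)/89⌉ − ⌈(64·55+62)/89⌉ = ⌈3637/89⌉ − ⌈3582/89⌉ = 41 − 41 = 0
n=65: ⌈(66·55+62)/89⌉ − ⌈(65·55+62)/89⌉ = ⌈3692/89⌉ − ⌈3637/89⌉ = 42 − 41 = 1
n=66: ⌈(67·55+62)/89⌉ − ⌈(66·55+62)/89⌉ = ⌈3747/89⌉ − ⌈3692/89⌉ = 43 − 42 = 1
n=67: ⌈(68·55+62)/89⌉ − ⌈(67·55+62)/89⌉ = ⌈3802/89⌉ − ⌈3747/89⌉ = 43 − 43 = 0
n=68: ⌈(69·55+62)/89⌉ − ⌈(68·55+62)/89⌉ = ⌈3857/89⌉ − ⌈3802/89⌉ = 44 − 43 = 1
n=69: ⌈(70·55+62)/89⌉ − ⌈(69·55+62)/89⌉ = ⌈3912/89⌉ − ⌈3857/89⌉ = 44 − 44 = 0
n=70: ⌈(71·55+62)/89⌉ − ⌈(70·55+62)/89⌉ = ⌈3967/89⌉ − ⌈3912/89⌉ = 45 − 44 = 1
n=71: ⌈(72·55+62)/89⌉ − ⌈(71·55+62)/89⌉ = ⌈4022/89⌉ − ⌈3967/89⌉ = 46 − 45 = 1
n=72: ⌈(73·55+62)/89⌉ − ⌈(72·55+62)/89⌉ = ⌈4077/89⌉ − ⌈4022/89⌉ = 46 − 46 = 0
n=73: ⌈(74·55+62)/89⌉ − ⌈(73·55+62)/89⌉ = ⌈4132/89⌉ − ⌈4077/89⌉ = 47 − 46 = 1
n=74: ⌈(75·55+62)/89⌉ − ⌈(74·55+62)/89⌉ = ⌈4187/89⌉ − ⌈4132/89⌉ = 48 − 47 = 1
n=75: ⌈(76·55+62)/89⌉ − ⌈(75·55+62)/89⌉ = ⌈4242/89⌉ − ⌈4187/89⌉ = 48 − 48 = 0
n=76: ⌈(77·55+62)/89⌉ − ⌈(76·55+62)/89⌉ = ⌈4297/89⌉ − ⌈4242/89⌉ = 49 − 48 = 1
n=77: ⌈(78·55+62)/89⌉ − ⌈(77·55+62)/89⌉ = ⌈4352/89⌉ − ⌈4297/89⌉ = 49 − 49 = 0
n=78: ⌈(79·55+62)/89⌉ − ⌈(78·55+62)/89⌉ = ⌈4407/89⌉ − ⌈4352/89⌉ = 50 − 49 = 1
n=79: ⌈(80·55+62)/89⌉ − ⌈(79·55+62)/89⌉ = ⌈4462/89⌉ − ⌈4407/89⌉ = 51 − 50 = 1
n=80: ⌈(81·55+62)/89⌉ − ⌈(80·55+62)/89⌉ = ⌈4517/89⌉ − ⌈4462/89⌉ = 51 − 51 = 0
n=81: ⌈(82·55+62)/89⌉ − ⌈(81·55+62)/89⌉ = ⌈4572/89⌉ − ⌈4517/89⌉ = 52 − 51 = 1
n=82: ⌈(83·55+62)/89⌉ − ⌈(82·55+62)/89⌉ = ⌈4627/89⌉ − ⌈4572/89⌉ = 52 − 52 = 0
n=83: ⌈(84·55+62)/89⌉ − ⌈(83·55+62)/89⌉ = ⌈4682/89⌉ − ⌈4627/89⌉ = 53 − 52 = 1
n=84: ⌈(85·55+62)/89⌉ − ⌈(84·55+62)/89⌉ = ⌈4737/89⌉ − ⌈4682/89⌉ = 54 − 53 = 1
n=85: ⌈(86·55+62)/89⌉ − ⌈(85·55+62)/89⌉ = ⌈4792/89⌉ − ⌈4737/89⌉ = 54 − 54 = 0
n=86: ⌈(87·55+62)/89⌉ − ⌈(86·55+62)/89⌉ = ⌈4847/89⌉ − ⌈4792/89⌉ = 55 − 54 = 1
n=87: ⌈(88·55+62)/89⌉ − ⌈(87·55+62)/89⌉ = ⌈4902/89⌉ − ⌈4847/89⌉ = 56 − 55 = 1
n=88: ⌈(89·55+62)/89⌉ − ⌈(88·55+62)/89⌉ = ⌈4957/89⌉ − ⌈4902/89⌉ = 56 − 56 = 0
n=89: ⌈(90·55+62)/89⌉ − ⌈(89·55+62)/89⌉ = ⌈5012/89⌉ − ⌈4957/89⌉ = 57 − 56 = 1

101101101011010110110101101011011010110110101101011011010110110101101011011010110101101101
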